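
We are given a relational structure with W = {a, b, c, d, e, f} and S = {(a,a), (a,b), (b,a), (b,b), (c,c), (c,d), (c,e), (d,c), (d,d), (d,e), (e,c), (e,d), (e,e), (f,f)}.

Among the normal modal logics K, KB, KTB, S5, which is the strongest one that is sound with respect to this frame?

S5

Symmetric (axiom B): yes — every pair in S has its reverse in S.
Reflexive (axiom T): yes — every world is S-related to itself.
Euclidean (axiom 5): yes — any two successors of a common world are S-related.
So F validates K, KB, KTB, S5. The strongest is S5.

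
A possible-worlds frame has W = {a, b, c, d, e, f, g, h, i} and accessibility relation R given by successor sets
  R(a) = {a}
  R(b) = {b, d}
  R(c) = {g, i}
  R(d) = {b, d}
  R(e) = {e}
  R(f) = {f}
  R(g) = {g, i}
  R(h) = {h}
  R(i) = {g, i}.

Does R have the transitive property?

Transitive: yes — every two-step R-path is closed by a direct edge.

Yes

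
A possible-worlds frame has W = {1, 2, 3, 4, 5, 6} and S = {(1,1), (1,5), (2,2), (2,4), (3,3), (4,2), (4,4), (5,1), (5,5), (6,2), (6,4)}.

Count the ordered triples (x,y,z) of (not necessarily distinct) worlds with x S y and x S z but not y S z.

0

S is Euclidean; there are no such tuples.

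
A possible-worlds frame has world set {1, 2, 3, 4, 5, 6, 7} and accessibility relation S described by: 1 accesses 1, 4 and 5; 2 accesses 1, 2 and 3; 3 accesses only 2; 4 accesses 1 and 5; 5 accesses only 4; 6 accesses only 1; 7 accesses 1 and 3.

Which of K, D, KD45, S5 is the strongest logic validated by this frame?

D

Serial (axiom D): yes — every world has a successor (e.g. 1 S 1).
Euclidean (axiom 5): no — 2 S 1 and 2 S 3, but not 1 S 3.
Transitive (axiom 4): no — 2 S 1 and 1 S 4, but not 2 S 4.
Reflexive (axiom T): no — 3 is not related to itself.
So F validates K, D; KD45 would additionally require S to be Euclidean and transitive. The strongest is D.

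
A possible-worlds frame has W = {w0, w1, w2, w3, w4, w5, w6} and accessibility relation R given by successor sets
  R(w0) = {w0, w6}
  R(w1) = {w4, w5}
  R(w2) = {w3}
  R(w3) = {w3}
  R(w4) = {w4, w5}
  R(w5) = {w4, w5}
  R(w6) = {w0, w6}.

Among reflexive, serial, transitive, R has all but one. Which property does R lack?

reflexive

Reflexive: no — w1 is not related to itself.
Serial: yes — every world has a successor (e.g. w0 R w0).
Transitive: yes — every two-step R-path is closed by a direct edge.
Only reflexive fails.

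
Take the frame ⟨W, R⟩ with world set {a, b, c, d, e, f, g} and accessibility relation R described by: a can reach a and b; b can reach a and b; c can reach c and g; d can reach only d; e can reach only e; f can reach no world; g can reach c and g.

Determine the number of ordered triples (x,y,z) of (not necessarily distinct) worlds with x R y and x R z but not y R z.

0

R is Euclidean; there are no such tuples.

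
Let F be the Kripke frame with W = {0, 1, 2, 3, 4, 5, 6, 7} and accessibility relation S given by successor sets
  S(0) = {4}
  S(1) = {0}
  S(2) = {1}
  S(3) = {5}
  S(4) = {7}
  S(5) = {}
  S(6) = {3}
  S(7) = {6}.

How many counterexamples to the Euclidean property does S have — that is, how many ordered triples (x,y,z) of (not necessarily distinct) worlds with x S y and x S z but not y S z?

Enumerating: (0,4,4), (1,0,0), (2,1,1), (3,5,5), (4,7,7), (6,3,3), (7,6,6).

7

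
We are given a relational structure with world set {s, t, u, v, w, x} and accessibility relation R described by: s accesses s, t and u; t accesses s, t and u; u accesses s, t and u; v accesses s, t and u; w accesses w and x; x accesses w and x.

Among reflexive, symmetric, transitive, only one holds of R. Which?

transitive

Reflexive: no — v is not related to itself.
Symmetric: no — v R s but not s R v.
Transitive: yes — every two-step R-path is closed by a direct edge.
Only transitive holds.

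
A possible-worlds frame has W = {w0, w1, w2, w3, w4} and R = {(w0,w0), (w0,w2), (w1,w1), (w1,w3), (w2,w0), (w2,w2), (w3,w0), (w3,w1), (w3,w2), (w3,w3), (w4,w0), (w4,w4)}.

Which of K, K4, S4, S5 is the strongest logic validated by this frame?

K

Transitive (axiom 4): no — w1 R w3 and w3 R w0, but not w1 R w0.
Reflexive (axiom T): yes — every world is R-related to itself.
Euclidean (axiom 5): no — w3 R w0 and w3 R w1, but not w0 R w1.
So F validates K; K4 would additionally require R to be transitive. The strongest is K.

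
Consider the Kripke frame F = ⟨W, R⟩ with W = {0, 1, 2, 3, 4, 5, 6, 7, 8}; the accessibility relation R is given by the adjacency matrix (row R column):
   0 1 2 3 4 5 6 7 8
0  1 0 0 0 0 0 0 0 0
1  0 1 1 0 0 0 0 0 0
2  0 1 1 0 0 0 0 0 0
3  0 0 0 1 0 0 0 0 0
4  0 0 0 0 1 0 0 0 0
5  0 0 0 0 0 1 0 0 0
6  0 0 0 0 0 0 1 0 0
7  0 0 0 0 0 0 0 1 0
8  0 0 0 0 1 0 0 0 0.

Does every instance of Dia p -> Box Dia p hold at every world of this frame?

Yes

Axiom 5 corresponds to the accessibility relation being Euclidean.
Euclidean: yes — any two successors of a common world are R-related.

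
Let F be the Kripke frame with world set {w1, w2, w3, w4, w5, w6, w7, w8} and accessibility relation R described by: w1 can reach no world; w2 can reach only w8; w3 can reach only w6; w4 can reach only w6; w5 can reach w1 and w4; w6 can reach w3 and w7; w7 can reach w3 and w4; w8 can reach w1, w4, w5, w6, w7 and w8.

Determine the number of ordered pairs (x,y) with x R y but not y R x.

Enumerating: (w2,w8), (w4,w6), (w5,w1), (w5,w4), (w6,w7), (w7,w3), (w7,w4), (w8,w1), (w8,w4), (w8,w5), (w8,w6), (w8,w7).

12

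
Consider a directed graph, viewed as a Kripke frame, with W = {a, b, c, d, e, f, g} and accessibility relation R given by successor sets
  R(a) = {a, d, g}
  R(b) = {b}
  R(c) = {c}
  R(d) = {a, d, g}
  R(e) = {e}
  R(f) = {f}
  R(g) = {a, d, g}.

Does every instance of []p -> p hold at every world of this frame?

By correspondence theory, T is valid on a frame iff R is reflexive.
Reflexive: yes — every world is R-related to itself.

Yes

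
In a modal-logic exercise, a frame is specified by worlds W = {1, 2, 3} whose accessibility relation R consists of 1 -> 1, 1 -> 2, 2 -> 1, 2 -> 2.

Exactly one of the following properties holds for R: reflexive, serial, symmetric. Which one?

Reflexive: no — 3 is not related to itself.
Serial: no — 3 has no R-successor.
Symmetric: yes — every pair in R has its reverse in R.
Only symmetric holds.

symmetric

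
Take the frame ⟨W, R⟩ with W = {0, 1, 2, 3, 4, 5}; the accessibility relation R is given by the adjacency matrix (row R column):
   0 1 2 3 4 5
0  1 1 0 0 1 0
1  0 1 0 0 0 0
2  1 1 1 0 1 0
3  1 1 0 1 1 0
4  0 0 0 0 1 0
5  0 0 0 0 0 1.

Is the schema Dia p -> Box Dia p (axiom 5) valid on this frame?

The schema 5 characterises exactly the Euclidean frames.
Euclidean: no — 0 R 1 and 0 R 4, but not 1 R 4.

No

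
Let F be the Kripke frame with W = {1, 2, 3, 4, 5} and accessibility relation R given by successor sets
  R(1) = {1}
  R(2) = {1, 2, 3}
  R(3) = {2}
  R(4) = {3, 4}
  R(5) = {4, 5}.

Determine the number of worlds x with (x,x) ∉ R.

Enumerating: 3.

1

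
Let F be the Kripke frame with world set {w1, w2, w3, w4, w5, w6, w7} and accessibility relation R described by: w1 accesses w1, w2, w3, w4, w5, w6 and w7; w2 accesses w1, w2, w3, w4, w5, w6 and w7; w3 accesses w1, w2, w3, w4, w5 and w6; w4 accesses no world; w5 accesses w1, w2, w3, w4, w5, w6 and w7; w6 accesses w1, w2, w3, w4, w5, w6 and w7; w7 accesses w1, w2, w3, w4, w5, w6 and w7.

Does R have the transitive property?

Transitive: no — w3 R w1 and w1 R w7, but not w3 R w7.

No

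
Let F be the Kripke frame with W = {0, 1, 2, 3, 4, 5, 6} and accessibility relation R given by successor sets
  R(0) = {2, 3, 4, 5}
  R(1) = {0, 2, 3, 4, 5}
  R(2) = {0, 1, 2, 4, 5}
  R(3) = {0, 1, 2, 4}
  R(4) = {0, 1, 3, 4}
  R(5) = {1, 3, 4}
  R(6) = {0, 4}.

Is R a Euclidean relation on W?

Euclidean: no — 0 R 2 and 0 R 3, but not 2 R 3.

No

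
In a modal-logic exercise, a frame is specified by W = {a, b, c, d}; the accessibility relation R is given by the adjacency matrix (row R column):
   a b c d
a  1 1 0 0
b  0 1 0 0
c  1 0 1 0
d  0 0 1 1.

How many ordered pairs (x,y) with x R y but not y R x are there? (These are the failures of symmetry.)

Enumerating: (a,b), (c,a), (d,c).

3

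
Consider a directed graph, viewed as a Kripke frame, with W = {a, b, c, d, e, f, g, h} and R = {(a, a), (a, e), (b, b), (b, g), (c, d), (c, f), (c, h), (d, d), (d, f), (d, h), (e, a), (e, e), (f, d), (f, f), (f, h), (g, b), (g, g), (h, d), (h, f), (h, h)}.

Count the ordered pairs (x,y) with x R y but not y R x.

Enumerating: (c,d), (c,f), (c,h).

3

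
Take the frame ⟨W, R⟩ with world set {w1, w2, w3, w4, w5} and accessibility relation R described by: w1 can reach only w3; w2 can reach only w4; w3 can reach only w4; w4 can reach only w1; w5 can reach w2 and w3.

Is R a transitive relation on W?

Transitive: no — w1 R w3 and w3 R w4, but not w1 R w4.

No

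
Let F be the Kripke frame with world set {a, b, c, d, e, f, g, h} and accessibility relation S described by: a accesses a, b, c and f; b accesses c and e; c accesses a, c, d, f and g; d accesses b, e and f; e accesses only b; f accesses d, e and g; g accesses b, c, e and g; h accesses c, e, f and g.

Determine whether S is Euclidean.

Euclidean: no — a S b and a S f, but not b S f.

No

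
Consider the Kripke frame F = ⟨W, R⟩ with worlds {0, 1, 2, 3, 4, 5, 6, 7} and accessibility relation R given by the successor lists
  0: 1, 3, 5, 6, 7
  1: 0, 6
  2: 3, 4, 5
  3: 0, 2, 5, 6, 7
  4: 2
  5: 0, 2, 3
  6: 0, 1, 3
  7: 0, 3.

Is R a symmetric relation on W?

Yes

Symmetric: yes — every pair in R has its reverse in R.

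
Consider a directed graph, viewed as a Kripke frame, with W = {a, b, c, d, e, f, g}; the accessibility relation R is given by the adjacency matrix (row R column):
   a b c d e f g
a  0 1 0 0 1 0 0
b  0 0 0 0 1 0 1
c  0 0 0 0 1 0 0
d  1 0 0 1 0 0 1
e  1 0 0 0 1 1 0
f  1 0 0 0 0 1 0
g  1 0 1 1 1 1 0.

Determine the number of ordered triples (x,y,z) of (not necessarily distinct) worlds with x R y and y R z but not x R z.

21

Enumerating: (a,b,g), (a,e,a), (a,e,f), (b,e,a), (b,e,f), (b,g,a), (b,g,c), (b,g,d), (b,g,f), (c,e,a), (c,e,f), (d,a,b), … and 9 more.
Total: 21.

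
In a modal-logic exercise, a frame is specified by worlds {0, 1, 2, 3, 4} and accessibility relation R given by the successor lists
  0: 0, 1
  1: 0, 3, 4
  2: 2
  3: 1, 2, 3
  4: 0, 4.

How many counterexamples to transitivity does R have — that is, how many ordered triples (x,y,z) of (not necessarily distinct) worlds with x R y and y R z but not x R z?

Enumerating: (0,1,3), (0,1,4), (1,0,1), (1,3,1), (1,3,2), (3,1,0), (3,1,4), (4,0,1).

8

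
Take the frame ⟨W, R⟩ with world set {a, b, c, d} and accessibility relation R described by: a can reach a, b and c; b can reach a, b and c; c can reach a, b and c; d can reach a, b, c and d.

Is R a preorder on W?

Yes

Reflexive: yes — every world is R-related to itself.
Transitive: yes — every two-step R-path is closed by a direct edge.
So R is a preorder.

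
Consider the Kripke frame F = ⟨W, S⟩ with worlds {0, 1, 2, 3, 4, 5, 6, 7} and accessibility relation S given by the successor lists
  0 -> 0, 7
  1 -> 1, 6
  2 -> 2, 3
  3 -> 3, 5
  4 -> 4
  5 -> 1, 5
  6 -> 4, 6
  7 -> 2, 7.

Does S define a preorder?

No

Reflexive: yes — every world is S-related to itself.
Transitive: no — 0 S 7 and 7 S 2, but not 0 S 2.
So S is not a preorder.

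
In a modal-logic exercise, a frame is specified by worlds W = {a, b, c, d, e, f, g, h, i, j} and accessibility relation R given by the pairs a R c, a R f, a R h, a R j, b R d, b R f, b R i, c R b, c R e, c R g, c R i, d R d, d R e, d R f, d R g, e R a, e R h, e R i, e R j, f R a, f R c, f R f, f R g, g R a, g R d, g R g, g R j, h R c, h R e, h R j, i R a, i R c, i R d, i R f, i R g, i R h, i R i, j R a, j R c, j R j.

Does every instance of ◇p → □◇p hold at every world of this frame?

The schema 5 characterises exactly the Euclidean frames.
Euclidean: no — a R c and a R f, but not c R f.

No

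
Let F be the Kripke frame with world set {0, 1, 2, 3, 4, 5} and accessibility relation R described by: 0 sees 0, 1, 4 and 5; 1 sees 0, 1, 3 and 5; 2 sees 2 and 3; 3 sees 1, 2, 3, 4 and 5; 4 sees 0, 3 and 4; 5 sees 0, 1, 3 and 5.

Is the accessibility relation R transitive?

No

Transitive: no — 0 R 1 and 1 R 3, but not 0 R 3.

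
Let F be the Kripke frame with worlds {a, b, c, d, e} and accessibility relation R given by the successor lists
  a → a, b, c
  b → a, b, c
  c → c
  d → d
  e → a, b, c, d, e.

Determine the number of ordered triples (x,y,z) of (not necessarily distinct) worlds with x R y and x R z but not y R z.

16

Enumerating: (a,c,a), (a,c,b), (b,c,a), (b,c,b), (e,a,d), (e,a,e), (e,b,d), (e,b,e), (e,c,a), (e,c,b), (e,c,d), (e,c,e), (e,d,a), (e,d,b), (e,d,c), (e,d,e).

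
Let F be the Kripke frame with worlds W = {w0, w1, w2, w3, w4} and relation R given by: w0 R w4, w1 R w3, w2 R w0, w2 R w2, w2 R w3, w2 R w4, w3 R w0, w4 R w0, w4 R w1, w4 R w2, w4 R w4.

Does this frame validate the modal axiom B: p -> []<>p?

No

By correspondence theory, B is valid on a frame iff R is symmetric.
Symmetric: no — w1 R w3 but not w3 R w1.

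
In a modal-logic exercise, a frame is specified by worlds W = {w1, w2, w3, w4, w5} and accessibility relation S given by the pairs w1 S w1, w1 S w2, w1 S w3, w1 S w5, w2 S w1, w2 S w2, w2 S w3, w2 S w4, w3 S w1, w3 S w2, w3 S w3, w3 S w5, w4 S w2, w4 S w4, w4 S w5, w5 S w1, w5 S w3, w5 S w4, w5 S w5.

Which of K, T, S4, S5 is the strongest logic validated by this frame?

Reflexive (axiom T): yes — every world is S-related to itself.
Transitive (axiom 4): no — w1 S w2 and w2 S w4, but not w1 S w4.
Euclidean (axiom 5): no — w1 S w2 and w1 S w5, but not w2 S w5.
So F validates K, T; S4 would additionally require S to be transitive. The strongest is T.

T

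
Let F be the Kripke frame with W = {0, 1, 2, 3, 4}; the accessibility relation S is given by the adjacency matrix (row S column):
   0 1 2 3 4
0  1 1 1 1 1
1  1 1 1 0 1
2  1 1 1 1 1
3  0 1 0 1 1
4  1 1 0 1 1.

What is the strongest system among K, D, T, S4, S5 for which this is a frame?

Serial (axiom D): yes — every world has a successor (e.g. 0 S 0).
Reflexive (axiom T): yes — every world is S-related to itself.
Transitive (axiom 4): no — 1 S 0 and 0 S 3, but not 1 S 3.
Euclidean (axiom 5): no — 0 S 1 and 0 S 3, but not 1 S 3.
So F validates K, D, T; S4 would additionally require S to be transitive. The strongest is T.

T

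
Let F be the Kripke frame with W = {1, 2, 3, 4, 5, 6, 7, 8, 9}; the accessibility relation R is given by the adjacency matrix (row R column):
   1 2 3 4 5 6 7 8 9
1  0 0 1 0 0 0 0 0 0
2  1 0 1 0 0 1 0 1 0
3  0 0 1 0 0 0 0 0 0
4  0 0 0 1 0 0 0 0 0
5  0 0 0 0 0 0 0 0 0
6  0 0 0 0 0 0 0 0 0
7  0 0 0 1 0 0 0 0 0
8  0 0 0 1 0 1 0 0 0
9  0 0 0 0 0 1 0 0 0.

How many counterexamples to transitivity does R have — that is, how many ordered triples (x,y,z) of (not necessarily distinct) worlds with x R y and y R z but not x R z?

Enumerating: (2,8,4).

1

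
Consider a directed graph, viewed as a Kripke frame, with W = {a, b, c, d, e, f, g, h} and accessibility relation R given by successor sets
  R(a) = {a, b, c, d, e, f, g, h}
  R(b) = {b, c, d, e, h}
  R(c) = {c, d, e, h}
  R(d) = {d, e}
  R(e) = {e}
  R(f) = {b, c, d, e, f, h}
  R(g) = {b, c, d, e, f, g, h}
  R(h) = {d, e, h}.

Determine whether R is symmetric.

Symmetric: no — a R b but not b R a.

No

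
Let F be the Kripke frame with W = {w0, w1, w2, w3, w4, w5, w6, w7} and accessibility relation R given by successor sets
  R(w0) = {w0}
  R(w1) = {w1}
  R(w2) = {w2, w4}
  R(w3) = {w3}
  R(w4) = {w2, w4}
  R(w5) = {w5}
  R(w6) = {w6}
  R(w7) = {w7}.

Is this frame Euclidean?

Euclidean: yes — any two successors of a common world are R-related.

Yes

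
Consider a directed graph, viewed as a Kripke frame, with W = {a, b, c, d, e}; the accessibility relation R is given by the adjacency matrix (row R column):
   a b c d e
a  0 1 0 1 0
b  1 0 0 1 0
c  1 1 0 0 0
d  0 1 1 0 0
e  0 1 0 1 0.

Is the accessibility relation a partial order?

No

Reflexive: no — a is not related to itself.
Transitive: no — a R d and d R c, but not a R c.
Antisymmetric: no — a R b and b R a with a ≠ b.
So R is not a partial order.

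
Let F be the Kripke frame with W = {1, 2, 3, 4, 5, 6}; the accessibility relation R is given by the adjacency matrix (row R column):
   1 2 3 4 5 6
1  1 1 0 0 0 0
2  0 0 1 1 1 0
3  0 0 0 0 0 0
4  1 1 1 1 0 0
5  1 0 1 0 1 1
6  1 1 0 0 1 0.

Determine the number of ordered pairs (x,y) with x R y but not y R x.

9

Enumerating: (1,2), (2,3), (2,5), (4,1), (4,3), (5,1), (5,3), (6,1), (6,2).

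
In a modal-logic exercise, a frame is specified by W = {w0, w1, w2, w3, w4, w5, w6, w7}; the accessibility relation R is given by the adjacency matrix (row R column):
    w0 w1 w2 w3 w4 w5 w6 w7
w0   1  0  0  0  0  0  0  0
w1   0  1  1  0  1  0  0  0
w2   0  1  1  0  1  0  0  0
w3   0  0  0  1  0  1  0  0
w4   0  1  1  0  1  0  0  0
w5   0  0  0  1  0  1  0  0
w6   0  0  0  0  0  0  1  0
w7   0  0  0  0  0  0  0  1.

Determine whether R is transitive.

Transitive: yes — every two-step R-path is closed by a direct edge.

Yes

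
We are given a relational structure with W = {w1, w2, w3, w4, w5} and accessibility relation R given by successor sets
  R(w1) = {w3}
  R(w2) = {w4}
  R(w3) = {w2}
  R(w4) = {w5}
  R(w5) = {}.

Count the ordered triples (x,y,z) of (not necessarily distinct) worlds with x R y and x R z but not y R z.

4

Enumerating: (w1,w3,w3), (w2,w4,w4), (w3,w2,w2), (w4,w5,w5).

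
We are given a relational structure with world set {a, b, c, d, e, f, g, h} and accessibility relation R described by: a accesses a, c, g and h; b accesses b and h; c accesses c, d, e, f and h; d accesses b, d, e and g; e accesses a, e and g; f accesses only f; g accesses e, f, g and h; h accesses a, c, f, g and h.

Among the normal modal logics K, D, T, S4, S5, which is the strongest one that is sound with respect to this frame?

T

Serial (axiom D): yes — every world has a successor (e.g. a R a).
Reflexive (axiom T): yes — every world is R-related to itself.
Transitive (axiom 4): no — a R c and c R d, but not a R d.
Euclidean (axiom 5): no — a R c and a R g, but not c R g.
So F validates K, D, T; S4 would additionally require R to be transitive. The strongest is T.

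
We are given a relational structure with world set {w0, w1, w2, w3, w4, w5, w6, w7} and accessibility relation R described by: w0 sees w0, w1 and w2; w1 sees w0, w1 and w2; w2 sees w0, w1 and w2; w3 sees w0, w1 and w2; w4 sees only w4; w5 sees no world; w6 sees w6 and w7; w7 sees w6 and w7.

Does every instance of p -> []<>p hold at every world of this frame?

Axiom B corresponds to the accessibility relation being symmetric.
Symmetric: no — w3 R w0 but not w0 R w3.

No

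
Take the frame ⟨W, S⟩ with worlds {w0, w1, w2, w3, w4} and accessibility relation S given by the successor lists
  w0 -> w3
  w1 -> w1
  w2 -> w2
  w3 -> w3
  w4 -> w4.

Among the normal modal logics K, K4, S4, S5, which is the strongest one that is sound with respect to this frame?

K4

Transitive (axiom 4): yes — every two-step S-path is closed by a direct edge.
Reflexive (axiom T): no — w0 is not related to itself.
Euclidean (axiom 5): yes — any two successors of a common world are S-related.
So F validates K, K4; S4 would additionally require S to be reflexive. The strongest is K4.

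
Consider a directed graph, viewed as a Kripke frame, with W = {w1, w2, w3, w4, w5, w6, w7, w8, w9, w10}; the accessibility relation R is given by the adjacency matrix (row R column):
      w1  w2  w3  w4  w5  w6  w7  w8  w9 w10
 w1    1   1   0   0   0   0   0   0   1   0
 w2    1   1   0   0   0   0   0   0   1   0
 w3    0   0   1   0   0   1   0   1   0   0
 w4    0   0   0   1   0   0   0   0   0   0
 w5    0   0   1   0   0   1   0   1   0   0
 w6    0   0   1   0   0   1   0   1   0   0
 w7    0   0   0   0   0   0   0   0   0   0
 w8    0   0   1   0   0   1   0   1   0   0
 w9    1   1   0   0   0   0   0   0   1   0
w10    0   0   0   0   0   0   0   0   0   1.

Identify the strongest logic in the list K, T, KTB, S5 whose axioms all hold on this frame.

K

Reflexive (axiom T): no — w5 is not related to itself.
Symmetric (axiom B): no — w5 R w3 but not w3 R w5.
Euclidean (axiom 5): yes — any two successors of a common world are R-related.
So F validates K; T would additionally require R to be reflexive. The strongest is K.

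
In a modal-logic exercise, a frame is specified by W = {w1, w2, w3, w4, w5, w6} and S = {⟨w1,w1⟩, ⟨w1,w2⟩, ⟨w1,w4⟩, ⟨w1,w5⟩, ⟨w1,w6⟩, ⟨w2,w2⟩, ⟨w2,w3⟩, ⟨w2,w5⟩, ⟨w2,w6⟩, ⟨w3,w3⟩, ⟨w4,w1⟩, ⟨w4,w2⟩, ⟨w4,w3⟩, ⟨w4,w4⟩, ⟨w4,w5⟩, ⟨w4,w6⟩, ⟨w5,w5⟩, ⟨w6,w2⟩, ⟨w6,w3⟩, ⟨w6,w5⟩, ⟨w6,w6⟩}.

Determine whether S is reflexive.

Yes

Reflexive: yes — every world is S-related to itself.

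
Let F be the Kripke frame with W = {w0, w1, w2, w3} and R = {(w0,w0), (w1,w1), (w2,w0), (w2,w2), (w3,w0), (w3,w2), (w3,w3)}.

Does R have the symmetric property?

Symmetric: no — w2 R w0 but not w0 R w2.

No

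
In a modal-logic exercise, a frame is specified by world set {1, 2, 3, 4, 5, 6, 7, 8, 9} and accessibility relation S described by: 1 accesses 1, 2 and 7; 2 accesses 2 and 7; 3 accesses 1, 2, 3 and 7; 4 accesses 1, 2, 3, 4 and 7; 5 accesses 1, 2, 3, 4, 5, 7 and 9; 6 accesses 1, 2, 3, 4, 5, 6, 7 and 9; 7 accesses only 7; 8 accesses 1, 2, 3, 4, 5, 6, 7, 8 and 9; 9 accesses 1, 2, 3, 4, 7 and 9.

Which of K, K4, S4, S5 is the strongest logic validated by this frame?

S4

Transitive (axiom 4): yes — every two-step S-path is closed by a direct edge.
Reflexive (axiom T): yes — every world is S-related to itself.
Euclidean (axiom 5): no — 1 S 7 and 1 S 2, but not 7 S 2.
So F validates K, K4, S4; S5 would additionally require S to be Euclidean. The strongest is S4.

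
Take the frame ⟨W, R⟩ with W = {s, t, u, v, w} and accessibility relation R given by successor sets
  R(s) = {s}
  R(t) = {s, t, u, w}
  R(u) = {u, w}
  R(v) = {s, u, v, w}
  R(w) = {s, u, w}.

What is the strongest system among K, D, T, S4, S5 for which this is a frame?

Serial (axiom D): yes — every world has a successor (e.g. s R s).
Reflexive (axiom T): yes — every world is R-related to itself.
Transitive (axiom 4): no — u R w and w R s, but not u R s.
Euclidean (axiom 5): no — t R s and t R u, but not s R u.
So F validates K, D, T; S4 would additionally require R to be transitive. The strongest is T.

T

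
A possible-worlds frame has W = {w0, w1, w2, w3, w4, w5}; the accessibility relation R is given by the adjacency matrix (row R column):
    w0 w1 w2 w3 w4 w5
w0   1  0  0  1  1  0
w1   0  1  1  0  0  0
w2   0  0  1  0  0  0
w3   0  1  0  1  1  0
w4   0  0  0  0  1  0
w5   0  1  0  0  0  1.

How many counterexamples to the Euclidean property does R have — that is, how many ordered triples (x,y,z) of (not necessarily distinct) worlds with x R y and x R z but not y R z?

9

Enumerating: (w0,w3,w0), (w0,w4,w0), (w0,w4,w3), (w1,w2,w1), (w3,w1,w3), (w3,w1,w4), (w3,w4,w1), (w3,w4,w3), (w5,w1,w5).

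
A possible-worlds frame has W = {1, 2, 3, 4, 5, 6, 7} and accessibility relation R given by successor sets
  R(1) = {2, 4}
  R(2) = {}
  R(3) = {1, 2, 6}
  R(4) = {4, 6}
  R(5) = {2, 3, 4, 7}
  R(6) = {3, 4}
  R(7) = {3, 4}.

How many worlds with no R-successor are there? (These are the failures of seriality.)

Enumerating: 2.

1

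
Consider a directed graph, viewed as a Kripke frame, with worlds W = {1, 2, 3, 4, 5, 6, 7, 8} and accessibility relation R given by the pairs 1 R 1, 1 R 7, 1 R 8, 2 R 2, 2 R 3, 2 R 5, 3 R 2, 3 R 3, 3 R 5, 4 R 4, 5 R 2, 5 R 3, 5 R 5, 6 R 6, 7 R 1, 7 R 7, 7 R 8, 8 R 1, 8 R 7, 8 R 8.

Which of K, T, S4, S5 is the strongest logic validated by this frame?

S5

Reflexive (axiom T): yes — every world is R-related to itself.
Transitive (axiom 4): yes — every two-step R-path is closed by a direct edge.
Euclidean (axiom 5): yes — any two successors of a common world are R-related.
So F validates K, T, S4, S5. The strongest is S5.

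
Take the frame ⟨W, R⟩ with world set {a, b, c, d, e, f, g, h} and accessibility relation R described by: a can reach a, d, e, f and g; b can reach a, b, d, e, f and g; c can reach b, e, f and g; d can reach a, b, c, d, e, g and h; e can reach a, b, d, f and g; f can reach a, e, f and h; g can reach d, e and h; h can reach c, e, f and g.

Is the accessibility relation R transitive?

No

Transitive: no — a R d and d R b, but not a R b.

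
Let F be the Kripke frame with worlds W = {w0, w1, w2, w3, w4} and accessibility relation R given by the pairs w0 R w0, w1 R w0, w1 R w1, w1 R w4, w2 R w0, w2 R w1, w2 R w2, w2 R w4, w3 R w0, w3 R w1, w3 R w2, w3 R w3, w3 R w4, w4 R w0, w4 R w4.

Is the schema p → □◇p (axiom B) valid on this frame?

The schema B characterises exactly the symmetric frames.
Symmetric: no — w1 R w0 but not w0 R w1.

No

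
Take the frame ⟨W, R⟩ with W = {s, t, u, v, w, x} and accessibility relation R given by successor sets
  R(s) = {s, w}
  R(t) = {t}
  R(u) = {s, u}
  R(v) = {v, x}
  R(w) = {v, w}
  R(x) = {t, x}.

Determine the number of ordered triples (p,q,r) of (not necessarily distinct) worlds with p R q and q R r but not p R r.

4

Enumerating: (s,w,v), (u,s,w), (v,x,t), (w,v,x).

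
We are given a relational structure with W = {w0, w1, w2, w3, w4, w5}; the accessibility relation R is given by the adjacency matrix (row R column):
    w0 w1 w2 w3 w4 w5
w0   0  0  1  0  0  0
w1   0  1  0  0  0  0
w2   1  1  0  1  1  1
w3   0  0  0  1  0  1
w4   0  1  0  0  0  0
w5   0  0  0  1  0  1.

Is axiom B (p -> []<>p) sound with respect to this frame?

No

Axiom B corresponds to the accessibility relation being symmetric.
Symmetric: no — w2 R w1 but not w1 R w2.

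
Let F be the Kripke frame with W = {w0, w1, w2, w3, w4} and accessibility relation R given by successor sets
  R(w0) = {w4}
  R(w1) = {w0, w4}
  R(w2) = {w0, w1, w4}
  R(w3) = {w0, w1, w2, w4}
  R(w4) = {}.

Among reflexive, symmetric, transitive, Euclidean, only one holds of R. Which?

transitive

Reflexive: no — w0 is not related to itself.
Symmetric: no — w0 R w4 but not w4 R w0.
Transitive: yes — every two-step R-path is closed by a direct edge.
Euclidean: no — w1 R w4 and w1 R w0, but not w4 R w0.
Only transitive holds.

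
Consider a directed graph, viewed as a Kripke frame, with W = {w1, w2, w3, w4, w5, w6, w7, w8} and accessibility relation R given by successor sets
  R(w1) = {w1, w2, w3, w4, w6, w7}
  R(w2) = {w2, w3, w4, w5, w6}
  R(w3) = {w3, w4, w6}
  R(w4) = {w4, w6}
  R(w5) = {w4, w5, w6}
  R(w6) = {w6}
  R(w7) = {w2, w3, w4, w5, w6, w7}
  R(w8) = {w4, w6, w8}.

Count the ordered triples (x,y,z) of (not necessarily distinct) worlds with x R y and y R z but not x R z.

Enumerating: (w1,w2,w5), (w1,w7,w5).

2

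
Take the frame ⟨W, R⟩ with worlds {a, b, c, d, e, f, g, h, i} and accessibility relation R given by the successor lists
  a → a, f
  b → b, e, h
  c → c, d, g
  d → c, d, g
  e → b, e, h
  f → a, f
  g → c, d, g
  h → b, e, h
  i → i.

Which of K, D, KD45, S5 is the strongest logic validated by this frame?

S5

Serial (axiom D): yes — every world has a successor (e.g. a R a).
Euclidean (axiom 5): yes — any two successors of a common world are R-related.
Transitive (axiom 4): yes — every two-step R-path is closed by a direct edge.
Reflexive (axiom T): yes — every world is R-related to itself.
So F validates K, D, KD45, S5. The strongest is S5.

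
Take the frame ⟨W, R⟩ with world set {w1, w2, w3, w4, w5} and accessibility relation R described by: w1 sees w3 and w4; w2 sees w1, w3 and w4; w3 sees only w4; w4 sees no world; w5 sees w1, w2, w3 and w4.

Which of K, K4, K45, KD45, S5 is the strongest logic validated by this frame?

K4

Transitive (axiom 4): yes — every two-step R-path is closed by a direct edge.
Euclidean (axiom 5): no — w1 R w4 and w1 R w3, but not w4 R w3.
Serial (axiom D): no — w4 has no R-successor.
Reflexive (axiom T): no — w1 is not related to itself.
So F validates K, K4; K45 would additionally require R to be Euclidean. The strongest is K4.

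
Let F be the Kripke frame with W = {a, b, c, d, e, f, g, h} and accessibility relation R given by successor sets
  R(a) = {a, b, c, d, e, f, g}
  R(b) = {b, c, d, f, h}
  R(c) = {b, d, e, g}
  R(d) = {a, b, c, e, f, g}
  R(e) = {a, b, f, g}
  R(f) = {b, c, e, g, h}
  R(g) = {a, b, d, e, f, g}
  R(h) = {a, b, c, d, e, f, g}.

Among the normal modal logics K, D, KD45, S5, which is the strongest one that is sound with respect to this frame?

Serial (axiom D): yes — every world has a successor (e.g. a R a).
Euclidean (axiom 5): no — a R b and a R e, but not b R e.
Transitive (axiom 4): no — a R b and b R h, but not a R h.
Reflexive (axiom T): no — c is not related to itself.
So F validates K, D; KD45 would additionally require R to be Euclidean and transitive. The strongest is D.

D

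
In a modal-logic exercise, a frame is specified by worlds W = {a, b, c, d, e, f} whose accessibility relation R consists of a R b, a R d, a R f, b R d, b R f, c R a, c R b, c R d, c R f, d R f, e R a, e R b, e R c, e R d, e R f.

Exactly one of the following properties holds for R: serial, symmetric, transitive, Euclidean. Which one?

transitive

Serial: no — f has no R-successor.
Symmetric: no — a R b but not b R a.
Transitive: yes — every two-step R-path is closed by a direct edge.
Euclidean: no — a R d and a R b, but not d R b.
Only transitive holds.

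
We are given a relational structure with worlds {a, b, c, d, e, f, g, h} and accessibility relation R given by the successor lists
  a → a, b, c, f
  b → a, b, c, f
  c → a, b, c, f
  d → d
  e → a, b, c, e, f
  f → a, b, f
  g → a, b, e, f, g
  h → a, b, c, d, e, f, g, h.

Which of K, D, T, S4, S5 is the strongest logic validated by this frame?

T

Serial (axiom D): yes — every world has a successor (e.g. a R a).
Reflexive (axiom T): yes — every world is R-related to itself.
Transitive (axiom 4): no — f R a and a R c, but not f R c.
Euclidean (axiom 5): no — a R f and a R c, but not f R c.
So F validates K, D, T; S4 would additionally require R to be transitive. The strongest is T.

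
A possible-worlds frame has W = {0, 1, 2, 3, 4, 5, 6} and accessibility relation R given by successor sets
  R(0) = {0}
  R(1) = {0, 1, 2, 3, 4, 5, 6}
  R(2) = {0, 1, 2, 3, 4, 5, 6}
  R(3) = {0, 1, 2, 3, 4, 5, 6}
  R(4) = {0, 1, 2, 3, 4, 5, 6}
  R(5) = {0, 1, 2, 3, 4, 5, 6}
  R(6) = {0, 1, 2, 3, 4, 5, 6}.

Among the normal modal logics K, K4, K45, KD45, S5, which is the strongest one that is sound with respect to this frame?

Transitive (axiom 4): yes — every two-step R-path is closed by a direct edge.
Euclidean (axiom 5): no — 1 R 0 and 1 R 2, but not 0 R 2.
Serial (axiom D): yes — every world has a successor (e.g. 0 R 0).
Reflexive (axiom T): yes — every world is R-related to itself.
So F validates K, K4; K45 would additionally require R to be Euclidean. The strongest is K4.

K4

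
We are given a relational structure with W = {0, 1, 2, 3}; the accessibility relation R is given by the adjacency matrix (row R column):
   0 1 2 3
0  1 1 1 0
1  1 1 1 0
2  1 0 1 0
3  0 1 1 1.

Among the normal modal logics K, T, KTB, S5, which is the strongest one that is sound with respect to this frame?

Reflexive (axiom T): yes — every world is R-related to itself.
Symmetric (axiom B): no — 1 R 2 but not 2 R 1.
Euclidean (axiom 5): no — 0 R 2 and 0 R 1, but not 2 R 1.
So F validates K, T; KTB would additionally require R to be symmetric. The strongest is T.

T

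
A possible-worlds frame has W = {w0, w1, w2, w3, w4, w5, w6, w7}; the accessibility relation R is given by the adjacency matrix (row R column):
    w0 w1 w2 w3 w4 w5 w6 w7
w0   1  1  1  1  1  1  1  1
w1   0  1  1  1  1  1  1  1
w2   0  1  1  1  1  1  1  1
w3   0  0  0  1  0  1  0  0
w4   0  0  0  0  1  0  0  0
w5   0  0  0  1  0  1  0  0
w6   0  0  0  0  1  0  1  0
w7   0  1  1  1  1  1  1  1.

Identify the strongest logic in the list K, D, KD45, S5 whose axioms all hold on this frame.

D

Serial (axiom D): yes — every world has a successor (e.g. w0 R w0).
Euclidean (axiom 5): no — w0 R w3 and w0 R w1, but not w3 R w1.
Transitive (axiom 4): yes — every two-step R-path is closed by a direct edge.
Reflexive (axiom T): yes — every world is R-related to itself.
So F validates K, D; KD45 would additionally require R to be Euclidean. The strongest is D.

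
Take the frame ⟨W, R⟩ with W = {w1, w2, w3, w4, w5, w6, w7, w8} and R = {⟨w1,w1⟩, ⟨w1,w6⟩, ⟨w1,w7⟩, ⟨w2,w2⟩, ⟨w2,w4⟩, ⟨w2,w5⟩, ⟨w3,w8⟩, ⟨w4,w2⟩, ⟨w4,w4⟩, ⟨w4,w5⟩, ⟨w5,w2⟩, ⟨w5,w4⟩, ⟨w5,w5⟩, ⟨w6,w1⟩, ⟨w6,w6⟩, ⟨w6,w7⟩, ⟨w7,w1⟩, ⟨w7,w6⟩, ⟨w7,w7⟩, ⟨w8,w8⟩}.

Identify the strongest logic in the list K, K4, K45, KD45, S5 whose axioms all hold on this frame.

KD45

Transitive (axiom 4): yes — every two-step R-path is closed by a direct edge.
Euclidean (axiom 5): yes — any two successors of a common world are R-related.
Serial (axiom D): yes — every world has a successor (e.g. w1 R w1).
Reflexive (axiom T): no — w3 is not related to itself.
So F validates K, K4, K45, KD45; S5 would additionally require R to be reflexive. The strongest is KD45.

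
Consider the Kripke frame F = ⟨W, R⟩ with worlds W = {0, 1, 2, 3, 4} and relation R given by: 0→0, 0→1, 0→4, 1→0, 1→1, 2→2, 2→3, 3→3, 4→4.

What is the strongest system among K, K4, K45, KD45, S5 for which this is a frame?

K

Transitive (axiom 4): no — 1 R 0 and 0 R 4, but not 1 R 4.
Euclidean (axiom 5): no — 0 R 1 and 0 R 4, but not 1 R 4.
Serial (axiom D): yes — every world has a successor (e.g. 0 R 0).
Reflexive (axiom T): yes — every world is R-related to itself.
So F validates K; K4 would additionally require R to be transitive. The strongest is K.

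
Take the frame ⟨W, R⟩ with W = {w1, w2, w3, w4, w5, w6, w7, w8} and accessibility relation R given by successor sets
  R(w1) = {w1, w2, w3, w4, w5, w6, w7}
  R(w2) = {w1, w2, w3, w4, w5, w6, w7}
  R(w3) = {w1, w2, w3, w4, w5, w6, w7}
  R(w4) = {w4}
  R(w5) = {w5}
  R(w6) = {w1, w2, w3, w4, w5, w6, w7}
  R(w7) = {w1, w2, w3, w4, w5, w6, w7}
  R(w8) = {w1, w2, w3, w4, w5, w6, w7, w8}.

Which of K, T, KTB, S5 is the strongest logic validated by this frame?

Reflexive (axiom T): yes — every world is R-related to itself.
Symmetric (axiom B): no — w1 R w4 but not w4 R w1.
Euclidean (axiom 5): no — w1 R w4 and w1 R w2, but not w4 R w2.
So F validates K, T; KTB would additionally require R to be symmetric. The strongest is T.

T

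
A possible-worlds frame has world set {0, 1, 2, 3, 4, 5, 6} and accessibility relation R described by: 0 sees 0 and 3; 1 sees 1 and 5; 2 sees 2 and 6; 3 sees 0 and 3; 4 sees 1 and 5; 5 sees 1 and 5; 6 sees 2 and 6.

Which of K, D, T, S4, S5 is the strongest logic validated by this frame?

Serial (axiom D): yes — every world has a successor (e.g. 0 R 0).
Reflexive (axiom T): no — 4 is not related to itself.
Transitive (axiom 4): yes — every two-step R-path is closed by a direct edge.
Euclidean (axiom 5): yes — any two successors of a common world are R-related.
So F validates K, D; T would additionally require R to be reflexive. The strongest is D.

D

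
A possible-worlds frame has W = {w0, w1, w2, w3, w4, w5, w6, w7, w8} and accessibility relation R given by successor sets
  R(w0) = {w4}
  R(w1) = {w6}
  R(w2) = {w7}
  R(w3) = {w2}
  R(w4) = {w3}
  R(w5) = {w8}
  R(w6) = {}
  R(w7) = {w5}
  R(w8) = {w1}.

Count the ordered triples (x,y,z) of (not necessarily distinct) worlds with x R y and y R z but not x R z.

Enumerating: (w0,w4,w3), (w2,w7,w5), (w3,w2,w7), (w4,w3,w2), (w5,w8,w1), (w7,w5,w8), (w8,w1,w6).

7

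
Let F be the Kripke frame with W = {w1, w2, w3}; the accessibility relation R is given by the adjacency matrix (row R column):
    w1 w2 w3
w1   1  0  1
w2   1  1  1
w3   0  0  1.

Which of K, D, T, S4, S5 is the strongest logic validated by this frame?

Serial (axiom D): yes — every world has a successor (e.g. w1 R w1).
Reflexive (axiom T): yes — every world is R-related to itself.
Transitive (axiom 4): yes — every two-step R-path is closed by a direct edge.
Euclidean (axiom 5): no — w2 R w3 and w2 R w1, but not w3 R w1.
So F validates K, D, T, S4; S5 would additionally require R to be Euclidean. The strongest is S4.

S4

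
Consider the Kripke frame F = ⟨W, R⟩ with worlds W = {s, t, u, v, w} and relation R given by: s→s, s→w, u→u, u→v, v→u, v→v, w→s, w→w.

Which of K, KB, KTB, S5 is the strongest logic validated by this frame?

KB

Symmetric (axiom B): yes — every pair in R has its reverse in R.
Reflexive (axiom T): no — t is not related to itself.
Euclidean (axiom 5): yes — any two successors of a common world are R-related.
So F validates K, KB; KTB would additionally require R to be reflexive. The strongest is KB.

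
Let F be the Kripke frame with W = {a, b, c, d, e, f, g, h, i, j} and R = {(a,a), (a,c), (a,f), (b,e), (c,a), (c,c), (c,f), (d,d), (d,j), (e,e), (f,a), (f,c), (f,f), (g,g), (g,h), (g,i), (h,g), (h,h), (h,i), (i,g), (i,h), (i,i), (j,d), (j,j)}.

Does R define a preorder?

Reflexive: no — b is not related to itself.
Transitive: yes — every two-step R-path is closed by a direct edge.
So R is not a preorder.

No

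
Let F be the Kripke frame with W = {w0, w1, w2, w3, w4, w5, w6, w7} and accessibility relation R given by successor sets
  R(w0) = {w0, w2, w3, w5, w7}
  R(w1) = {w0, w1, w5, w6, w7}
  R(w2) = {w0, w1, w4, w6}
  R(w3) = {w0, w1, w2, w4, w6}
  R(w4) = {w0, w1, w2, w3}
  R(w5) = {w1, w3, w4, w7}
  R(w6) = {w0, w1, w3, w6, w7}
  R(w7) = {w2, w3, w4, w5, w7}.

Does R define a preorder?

No

Reflexive: no — w2 is not related to itself.
Transitive: no — w0 R w2 and w2 R w1, but not w0 R w1.
So R is not a preorder.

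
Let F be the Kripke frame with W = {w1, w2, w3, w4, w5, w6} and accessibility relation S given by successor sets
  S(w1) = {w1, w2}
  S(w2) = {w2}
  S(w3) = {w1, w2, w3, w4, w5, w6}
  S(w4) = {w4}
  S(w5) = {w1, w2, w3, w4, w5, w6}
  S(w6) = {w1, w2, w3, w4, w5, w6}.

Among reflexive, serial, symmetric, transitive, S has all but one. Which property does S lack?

Reflexive: yes — every world is S-related to itself.
Serial: yes — every world has a successor (e.g. w1 S w1).
Symmetric: no — w1 S w2 but not w2 S w1.
Transitive: yes — every two-step S-path is closed by a direct edge.
Only symmetric fails.

symmetric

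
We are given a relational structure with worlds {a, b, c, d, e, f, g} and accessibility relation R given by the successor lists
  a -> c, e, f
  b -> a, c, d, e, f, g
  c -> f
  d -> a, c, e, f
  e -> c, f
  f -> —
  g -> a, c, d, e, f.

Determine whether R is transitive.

Transitive: yes — every two-step R-path is closed by a direct edge.

Yes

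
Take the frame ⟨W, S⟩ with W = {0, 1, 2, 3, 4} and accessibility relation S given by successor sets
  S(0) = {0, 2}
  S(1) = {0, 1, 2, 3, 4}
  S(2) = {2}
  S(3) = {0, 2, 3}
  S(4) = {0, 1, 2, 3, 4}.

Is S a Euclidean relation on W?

No

Euclidean: no — 1 S 0 and 1 S 3, but not 0 S 3.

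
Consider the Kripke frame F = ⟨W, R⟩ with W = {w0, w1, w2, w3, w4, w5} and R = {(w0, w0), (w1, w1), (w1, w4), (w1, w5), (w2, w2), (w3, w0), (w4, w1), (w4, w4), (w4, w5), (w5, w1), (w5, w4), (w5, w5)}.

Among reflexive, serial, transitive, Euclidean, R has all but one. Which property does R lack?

Reflexive: no — w3 is not related to itself.
Serial: yes — every world has a successor (e.g. w0 R w0).
Transitive: yes — every two-step R-path is closed by a direct edge.
Euclidean: yes — any two successors of a common world are R-related.
Only reflexive fails.

reflexive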